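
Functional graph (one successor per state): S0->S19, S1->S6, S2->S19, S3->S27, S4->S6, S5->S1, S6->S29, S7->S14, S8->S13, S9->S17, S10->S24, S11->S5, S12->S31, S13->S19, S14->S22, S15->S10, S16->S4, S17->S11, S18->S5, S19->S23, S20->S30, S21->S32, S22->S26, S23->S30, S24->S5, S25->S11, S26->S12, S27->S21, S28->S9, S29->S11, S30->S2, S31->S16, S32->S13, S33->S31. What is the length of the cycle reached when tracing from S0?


Trace from S0 until a state repeats:
  S0 -> S19 -> S23 -> S30 -> S2 -> S19
S19 first seen at step 1, revisited at step 5.
Cycle length = 5 - 1 = 4

4


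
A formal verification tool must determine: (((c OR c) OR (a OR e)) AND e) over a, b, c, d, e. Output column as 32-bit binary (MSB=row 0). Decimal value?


Formula: (((c OR c) OR (a OR e)) AND e) over a, b, c, d, e (32 rows)
Evaluate each row (bits = a,b,c,d,e, MSB first):
  row 0 [00000]: (((0 OR 0) OR (0 OR 0)) AND 0) -> 0
  row 1 [00001]: (((0 OR 0) OR (0 OR 1)) AND 1) -> 1
  row 2 [00010]: (((0 OR 0) OR (0 OR 0)) AND 0) -> 0
  row 3 [00011]: (((0 OR 0) OR (0 OR 1)) AND 1) -> 1
  row 4 [00100]: (((1 OR 1) OR (0 OR 0)) AND 0) -> 0
  row 5 [00101]: (((1 OR 1) OR (0 OR 1)) AND 1) -> 1
  row 6 [00110]: (((1 OR 1) OR (0 OR 0)) AND 0) -> 0
  row 7 [00111]: (((1 OR 1) OR (0 OR 1)) AND 1) -> 1
  row 8 [01000]: (((0 OR 0) OR (0 OR 0)) AND 0) -> 0
  row 9 [01001]: (((0 OR 0) OR (0 OR 1)) AND 1) -> 1
  row 10 [01010]: (((0 OR 0) OR (0 OR 0)) AND 0) -> 0
  row 11 [01011]: (((0 OR 0) OR (0 OR 1)) AND 1) -> 1
  row 12 [01100]: (((1 OR 1) OR (0 OR 0)) AND 0) -> 0
  row 13 [01101]: (((1 OR 1) OR (0 OR 1)) AND 1) -> 1
  row 14 [01110]: (((1 OR 1) OR (0 OR 0)) AND 0) -> 0
  row 15 [01111]: (((1 OR 1) OR (0 OR 1)) AND 1) -> 1
  row 16 [10000]: (((0 OR 0) OR (1 OR 0)) AND 0) -> 0
  row 17 [10001]: (((0 OR 0) OR (1 OR 1)) AND 1) -> 1
  row 18 [10010]: (((0 OR 0) OR (1 OR 0)) AND 0) -> 0
  row 19 [10011]: (((0 OR 0) OR (1 OR 1)) AND 1) -> 1
  row 20 [10100]: (((1 OR 1) OR (1 OR 0)) AND 0) -> 0
  row 21 [10101]: (((1 OR 1) OR (1 OR 1)) AND 1) -> 1
  row 22 [10110]: (((1 OR 1) OR (1 OR 0)) AND 0) -> 0
  row 23 [10111]: (((1 OR 1) OR (1 OR 1)) AND 1) -> 1
  row 24 [11000]: (((0 OR 0) OR (1 OR 0)) AND 0) -> 0
  row 25 [11001]: (((0 OR 0) OR (1 OR 1)) AND 1) -> 1
  row 26 [11010]: (((0 OR 0) OR (1 OR 0)) AND 0) -> 0
  row 27 [11011]: (((0 OR 0) OR (1 OR 1)) AND 1) -> 1
  row 28 [11100]: (((1 OR 1) OR (1 OR 0)) AND 0) -> 0
  row 29 [11101]: (((1 OR 1) OR (1 OR 1)) AND 1) -> 1
  row 30 [11110]: (((1 OR 1) OR (1 OR 0)) AND 0) -> 0
  row 31 [11111]: (((1 OR 1) OR (1 OR 1)) AND 1) -> 1
Full result column, 4 rows per line (a,b,c fixed per line; d,e runs 00..11 left to right):
  rows 0-3 [a,b,c=000]: 0101  = hex 5
  rows 4-7 [a,b,c=001]: 0101  = hex 5
  rows 8-11 [a,b,c=010]: 0101  = hex 5
  rows 12-15 [a,b,c=011]: 0101  = hex 5
  rows 16-19 [a,b,c=100]: 0101  = hex 5
  rows 20-23 [a,b,c=101]: 0101  = hex 5
  rows 24-27 [a,b,c=110]: 0101  = hex 5
  rows 28-31 [a,b,c=111]: 0101  = hex 5
Output column (row 0 .. row 31) = 01010101010101010101010101010101
Output column grouped in 4s = 0101 0101 0101 0101 0101 0101 0101 0101 = 0x55555555
Convert to decimal digit by digit (value = value*16 + digit):
  5 -> 5
  5*16 + 5 = 85
  85*16 + 5 = 1365
  1365*16 + 5 = 21845
  21845*16 + 5 = 349525
  349525*16 + 5 = 5592405
  5592405*16 + 5 = 89478485
  89478485*16 + 5 = 1431655765
Decimal = 1431655765

1431655765


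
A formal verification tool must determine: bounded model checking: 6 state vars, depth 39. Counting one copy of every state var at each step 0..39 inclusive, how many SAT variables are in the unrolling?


BMC unrolls to depth k, creating one copy of each state var for steps 0..k.
Step count = 39 + 1 = 40 (steps 0 through 39)
Vars per step = 6
Total = 6 * 40 = 240

240


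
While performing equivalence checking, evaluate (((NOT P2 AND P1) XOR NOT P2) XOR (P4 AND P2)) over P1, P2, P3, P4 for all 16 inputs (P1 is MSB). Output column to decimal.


Formula: (((NOT P2 AND P1) XOR NOT P2) XOR (P4 AND P2)) over P1, P2, P3, P4 (16 rows)
Evaluate each row (bits = P1,P2,P3,P4, MSB first):
  row 0 [0000]: (((NOT 0 AND 0) XOR NOT 0) XOR (0 AND 0)) -> 1
  row 1 [0001]: (((NOT 0 AND 0) XOR NOT 0) XOR (1 AND 0)) -> 1
  row 2 [0010]: (((NOT 0 AND 0) XOR NOT 0) XOR (0 AND 0)) -> 1
  row 3 [0011]: (((NOT 0 AND 0) XOR NOT 0) XOR (1 AND 0)) -> 1
  row 4 [0100]: (((NOT 1 AND 0) XOR NOT 1) XOR (0 AND 1)) -> 0
  row 5 [0101]: (((NOT 1 AND 0) XOR NOT 1) XOR (1 AND 1)) -> 1
  row 6 [0110]: (((NOT 1 AND 0) XOR NOT 1) XOR (0 AND 1)) -> 0
  row 7 [0111]: (((NOT 1 AND 0) XOR NOT 1) XOR (1 AND 1)) -> 1
  row 8 [1000]: (((NOT 0 AND 1) XOR NOT 0) XOR (0 AND 0)) -> 0
  row 9 [1001]: (((NOT 0 AND 1) XOR NOT 0) XOR (1 AND 0)) -> 0
  row 10 [1010]: (((NOT 0 AND 1) XOR NOT 0) XOR (0 AND 0)) -> 0
  row 11 [1011]: (((NOT 0 AND 1) XOR NOT 0) XOR (1 AND 0)) -> 0
  row 12 [1100]: (((NOT 1 AND 1) XOR NOT 1) XOR (0 AND 1)) -> 0
  row 13 [1101]: (((NOT 1 AND 1) XOR NOT 1) XOR (1 AND 1)) -> 1
  row 14 [1110]: (((NOT 1 AND 1) XOR NOT 1) XOR (0 AND 1)) -> 0
  row 15 [1111]: (((NOT 1 AND 1) XOR NOT 1) XOR (1 AND 1)) -> 1
Full result column, 4 rows per line (P1,P2 fixed per line; P3,P4 runs 00..11 left to right):
  rows 0-3 [P1,P2=00]: 1111  = hex F
  rows 4-7 [P1,P2=01]: 0101  = hex 5
  rows 8-11 [P1,P2=10]: 0000  = hex 0
  rows 12-15 [P1,P2=11]: 0101  = hex 5
Output column (row 0 .. row 15) = 1111010100000101
Output column grouped in 4s = 1111 0101 0000 0101 = 0xF505
Convert to decimal digit by digit (value = value*16 + digit):
  F -> 15
  15*16 + 5 = 245
  245*16 + 0 = 3920
  3920*16 + 5 = 62725
Decimal = 62725

62725


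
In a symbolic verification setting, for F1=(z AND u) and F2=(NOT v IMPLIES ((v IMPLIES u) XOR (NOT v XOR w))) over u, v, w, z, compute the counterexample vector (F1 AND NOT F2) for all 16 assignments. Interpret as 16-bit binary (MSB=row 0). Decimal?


F1 = (z AND u)
F2 = (NOT v IMPLIES ((v IMPLIES u) XOR (NOT v XOR w)))
Counterexample to F1=>F2 is where F1=1 and F2=0.
Evaluate each row (bits = u,v,w,z, MSB first):
  row 0 [0000]: F1=0 F2=0 -> F1&~F2 -> 0
  row 1 [0001]: F1=0 F2=0 -> F1&~F2 -> 0
  row 2 [0010]: F1=0 F2=1 -> F1&~F2 -> 0
  row 3 [0011]: F1=0 F2=1 -> F1&~F2 -> 0
  row 4 [0100]: F1=0 F2=1 -> F1&~F2 -> 0
  row 5 [0101]: F1=0 F2=1 -> F1&~F2 -> 0
  row 6 [0110]: F1=0 F2=1 -> F1&~F2 -> 0
  row 7 [0111]: F1=0 F2=1 -> F1&~F2 -> 0
  row 8 [1000]: F1=0 F2=0 -> F1&~F2 -> 0
  row 9 [1001]: F1=1 F2=0 -> F1&~F2 -> 1
  row 10 [1010]: F1=0 F2=1 -> F1&~F2 -> 0
  row 11 [1011]: F1=1 F2=1 -> F1&~F2 -> 0
  row 12 [1100]: F1=0 F2=1 -> F1&~F2 -> 0
  row 13 [1101]: F1=1 F2=1 -> F1&~F2 -> 0
  row 14 [1110]: F1=0 F2=1 -> F1&~F2 -> 0
  row 15 [1111]: F1=1 F2=1 -> F1&~F2 -> 0
Full result column, 4 rows per line (u,v fixed per line; w,z runs 00..11 left to right):
  rows 0-3 [u,v=00]: 0000  = hex 0
  rows 4-7 [u,v=01]: 0000  = hex 0
  rows 8-11 [u,v=10]: 0100  = hex 4
  rows 12-15 [u,v=11]: 0000  = hex 0
Counterexample vector (row 0 .. row 15) = 0000000001000000
Output column grouped in 4s = 0000 0000 0100 0000 = 0x0040
Convert to decimal digit by digit (value = value*16 + digit):
  0 -> 0
  0*16 + 0 = 0
  0*16 + 4 = 4
  4*16 + 0 = 64
Decimal = 64

64


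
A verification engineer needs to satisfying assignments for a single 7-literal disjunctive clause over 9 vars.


Step 1: Total=2^9=512
Step 2: Unsat when all 7 false: 2^2=4
Step 3: Sat=512-4=508

508


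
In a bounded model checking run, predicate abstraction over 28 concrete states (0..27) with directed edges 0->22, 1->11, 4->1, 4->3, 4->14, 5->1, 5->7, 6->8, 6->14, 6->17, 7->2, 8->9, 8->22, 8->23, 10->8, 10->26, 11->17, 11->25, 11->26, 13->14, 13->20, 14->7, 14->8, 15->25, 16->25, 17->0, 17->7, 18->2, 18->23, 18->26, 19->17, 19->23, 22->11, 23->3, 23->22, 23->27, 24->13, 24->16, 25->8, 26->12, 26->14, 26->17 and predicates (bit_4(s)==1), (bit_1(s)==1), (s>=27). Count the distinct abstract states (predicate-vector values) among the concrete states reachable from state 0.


BFS from 0:
Concrete reachable: {0, 2, 3, 7, 8, 9, 11, 12, 14, 17, 22, 23, 25, 26, 27}
Abstract via predicates (bit_4(s)==1), (bit_1(s)==1), (s>=27):
  (0,0,0) <- {0, 8, 9, 12}
  (0,1,0) <- {2, 3, 7, 11, 14}
  (1,0,0) <- {17, 25}
  (1,1,0) <- {22, 23, 26}
  (1,1,1) <- {27}
Distinct abstract states = 5

5


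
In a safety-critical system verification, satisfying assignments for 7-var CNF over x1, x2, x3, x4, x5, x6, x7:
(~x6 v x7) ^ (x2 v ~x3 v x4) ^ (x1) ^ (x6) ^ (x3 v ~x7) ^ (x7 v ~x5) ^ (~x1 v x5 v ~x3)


CNF with 7 clauses over 7 vars (128 assignments).
An assignment satisfies CNF iff every clause has >=1 true literal.
Check each row (bits = x1,x2,x3,x4,x5,x6,x7; clause T/F shown):
  row 0 [0000000]: clauses=TTFFTTT -> 0
  row 1 [0000001]: clauses=TTFFFTT -> 0
  row 2 [0000010]: clauses=FTFTTTT -> 0
  row 3 [0000011]: clauses=TTFTFTT -> 0
  row 4 [0000100]: clauses=TTFFTFT -> 0
  (every remaining row is evaluated the same way; all 128 results are listed next)
Full result column, 8 rows per line (x1,x2,x3,x4 fixed per line; x5,x6,x7 runs 000..111 left to right):
  rows 0-7 [x1,x2,x3,x4=0000]: 00000000  (ones: 0)
  rows 8-15 [x1,x2,x3,x4=0001]: 00000000  (ones: 0)
  rows 16-23 [x1,x2,x3,x4=0010]: 00000000  (ones: 0)
  rows 24-31 [x1,x2,x3,x4=0011]: 00000000  (ones: 0)
  rows 32-39 [x1,x2,x3,x4=0100]: 00000000  (ones: 0)
  rows 40-47 [x1,x2,x3,x4=0101]: 00000000  (ones: 0)
  rows 48-55 [x1,x2,x3,x4=0110]: 00000000  (ones: 0)
  rows 56-63 [x1,x2,x3,x4=0111]: 00000000  (ones: 0)
  rows 64-71 [x1,x2,x3,x4=1000]: 00000000  (ones: 0)
  rows 72-79 [x1,x2,x3,x4=1001]: 00000000  (ones: 0)
  rows 80-87 [x1,x2,x3,x4=1010]: 00000000  (ones: 0)
  rows 88-95 [x1,x2,x3,x4=1011]: 00000001  (ones: 1)
  rows 96-103 [x1,x2,x3,x4=1100]: 00000000  (ones: 0)
  rows 104-111 [x1,x2,x3,x4=1101]: 00000000  (ones: 0)
  rows 112-119 [x1,x2,x3,x4=1110]: 00000001  (ones: 1)
  rows 120-127 [x1,x2,x3,x4=1111]: 00000001  (ones: 1)
Satisfying assignments = 0+0+0+0+0+0+0+0+0+0+0+1+0+0+1+1 = 3

3


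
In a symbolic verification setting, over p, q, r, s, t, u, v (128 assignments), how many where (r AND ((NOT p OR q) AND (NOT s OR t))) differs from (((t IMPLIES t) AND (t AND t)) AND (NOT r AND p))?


F1 = (r AND ((NOT p OR q) AND (NOT s OR t)))
F2 = (((t IMPLIES t) AND (t AND t)) AND (NOT r AND p))
Evaluate both on each of 128 rows (bits = p,q,r,s,t,u,v):
  row 0 [0000000]: F1=0 F2=0 -> 0
  row 1 [0000001]: F1=0 F2=0 -> 0
  row 2 [0000010]: F1=0 F2=0 -> 0
  row 3 [0000011]: F1=0 F2=0 -> 0
  row 4 [0000100]: F1=0 F2=0 -> 0
  (every remaining row is evaluated the same way; all 128 results are listed next)
Full result column, 8 rows per line (p,q,r,s fixed per line; t,u,v runs 000..111 left to right):
  rows 0-7 [p,q,r,s=0000]: 00000000  (ones: 0)
  rows 8-15 [p,q,r,s=0001]: 00000000  (ones: 0)
  rows 16-23 [p,q,r,s=0010]: 11111111  (ones: 8)
  rows 24-31 [p,q,r,s=0011]: 00001111  (ones: 4)
  rows 32-39 [p,q,r,s=0100]: 00000000  (ones: 0)
  rows 40-47 [p,q,r,s=0101]: 00000000  (ones: 0)
  rows 48-55 [p,q,r,s=0110]: 11111111  (ones: 8)
  rows 56-63 [p,q,r,s=0111]: 00001111  (ones: 4)
  rows 64-71 [p,q,r,s=1000]: 00001111  (ones: 4)
  rows 72-79 [p,q,r,s=1001]: 00001111  (ones: 4)
  rows 80-87 [p,q,r,s=1010]: 00000000  (ones: 0)
  rows 88-95 [p,q,r,s=1011]: 00000000  (ones: 0)
  rows 96-103 [p,q,r,s=1100]: 00001111  (ones: 4)
  rows 104-111 [p,q,r,s=1101]: 00001111  (ones: 4)
  rows 112-119 [p,q,r,s=1110]: 11111111  (ones: 8)
  rows 120-127 [p,q,r,s=1111]: 00001111  (ones: 4)
Disagreements = 0+0+8+4+0+0+8+4+4+4+0+0+4+4+8+4 = 52

52


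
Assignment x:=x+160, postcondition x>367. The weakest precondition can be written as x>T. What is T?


Formula: wp(x:=E, P) = P[E/x] (substitute E for x in postcondition)
Step 1: Postcondition: x>367
Step 2: Substitute x+160 for x: x+160>367
Step 3: Solve for x: x > 367-160 = 207

207


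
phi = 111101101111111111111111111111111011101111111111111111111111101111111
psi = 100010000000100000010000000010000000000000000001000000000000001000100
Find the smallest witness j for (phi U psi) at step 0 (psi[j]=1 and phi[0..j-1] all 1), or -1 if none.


(phi U psi) at 0: need smallest j with psi[j]=1 and phi[i]=1 for all i in [0,j).
Scan from step 0:
  step 0: psi=1 and phi held for [0,0) -> witness found
Witness step = 0

0


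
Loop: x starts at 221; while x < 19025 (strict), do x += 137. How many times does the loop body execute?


Step 1: x goes from 221 toward 19025 by 137; the body runs while x<19025, so iterations = ceil((bound-start)/step)
Step 2: Distance=18804
Step 3: ceil(18804/137)=138

138


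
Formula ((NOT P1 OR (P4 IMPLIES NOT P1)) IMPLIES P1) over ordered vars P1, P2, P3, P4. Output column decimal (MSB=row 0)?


Formula: ((NOT P1 OR (P4 IMPLIES NOT P1)) IMPLIES P1) over P1, P2, P3, P4 (16 rows)
Evaluate each row (bits = P1,P2,P3,P4, MSB first):
  row 0 [0000]: ((NOT 0 OR (0 IMPLIES NOT 0)) IMPLIES 0) -> 0
  row 1 [0001]: ((NOT 0 OR (1 IMPLIES NOT 0)) IMPLIES 0) -> 0
  row 2 [0010]: ((NOT 0 OR (0 IMPLIES NOT 0)) IMPLIES 0) -> 0
  row 3 [0011]: ((NOT 0 OR (1 IMPLIES NOT 0)) IMPLIES 0) -> 0
  row 4 [0100]: ((NOT 0 OR (0 IMPLIES NOT 0)) IMPLIES 0) -> 0
  row 5 [0101]: ((NOT 0 OR (1 IMPLIES NOT 0)) IMPLIES 0) -> 0
  row 6 [0110]: ((NOT 0 OR (0 IMPLIES NOT 0)) IMPLIES 0) -> 0
  row 7 [0111]: ((NOT 0 OR (1 IMPLIES NOT 0)) IMPLIES 0) -> 0
  row 8 [1000]: ((NOT 1 OR (0 IMPLIES NOT 1)) IMPLIES 1) -> 1
  row 9 [1001]: ((NOT 1 OR (1 IMPLIES NOT 1)) IMPLIES 1) -> 1
  row 10 [1010]: ((NOT 1 OR (0 IMPLIES NOT 1)) IMPLIES 1) -> 1
  row 11 [1011]: ((NOT 1 OR (1 IMPLIES NOT 1)) IMPLIES 1) -> 1
  row 12 [1100]: ((NOT 1 OR (0 IMPLIES NOT 1)) IMPLIES 1) -> 1
  row 13 [1101]: ((NOT 1 OR (1 IMPLIES NOT 1)) IMPLIES 1) -> 1
  row 14 [1110]: ((NOT 1 OR (0 IMPLIES NOT 1)) IMPLIES 1) -> 1
  row 15 [1111]: ((NOT 1 OR (1 IMPLIES NOT 1)) IMPLIES 1) -> 1
Full result column, 4 rows per line (P1,P2 fixed per line; P3,P4 runs 00..11 left to right):
  rows 0-3 [P1,P2=00]: 0000  = hex 0
  rows 4-7 [P1,P2=01]: 0000  = hex 0
  rows 8-11 [P1,P2=10]: 1111  = hex F
  rows 12-15 [P1,P2=11]: 1111  = hex F
Output column (row 0 .. row 15) = 0000000011111111
Output column grouped in 4s = 0000 0000 1111 1111 = 0x00FF
Convert to decimal digit by digit (value = value*16 + digit):
  0 -> 0
  0*16 + 0 = 0
  0*16 + 15 (F) = 15
  15*16 + 15 (F) = 255
Decimal = 255

255


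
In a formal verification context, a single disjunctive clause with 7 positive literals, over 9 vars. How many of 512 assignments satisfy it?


Step 1: Total=2^9=512
Step 2: Unsat when all 7 false: 2^2=4
Step 3: Sat=512-4=508

508


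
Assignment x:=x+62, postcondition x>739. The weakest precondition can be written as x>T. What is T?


Formula: wp(x:=E, P) = P[E/x] (substitute E for x in postcondition)
Step 1: Postcondition: x>739
Step 2: Substitute x+62 for x: x+62>739
Step 3: Solve for x: x > 739-62 = 677

677


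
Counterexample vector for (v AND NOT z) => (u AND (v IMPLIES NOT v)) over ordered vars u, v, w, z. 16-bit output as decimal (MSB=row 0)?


F1 = (v AND NOT z)
F2 = (u AND (v IMPLIES NOT v))
Counterexample to F1=>F2 is where F1=1 and F2=0.
Evaluate each row (bits = u,v,w,z, MSB first):
  row 0 [0000]: F1=0 F2=0 -> F1&~F2 -> 0
  row 1 [0001]: F1=0 F2=0 -> F1&~F2 -> 0
  row 2 [0010]: F1=0 F2=0 -> F1&~F2 -> 0
  row 3 [0011]: F1=0 F2=0 -> F1&~F2 -> 0
  row 4 [0100]: F1=1 F2=0 -> F1&~F2 -> 1
  row 5 [0101]: F1=0 F2=0 -> F1&~F2 -> 0
  row 6 [0110]: F1=1 F2=0 -> F1&~F2 -> 1
  row 7 [0111]: F1=0 F2=0 -> F1&~F2 -> 0
  row 8 [1000]: F1=0 F2=1 -> F1&~F2 -> 0
  row 9 [1001]: F1=0 F2=1 -> F1&~F2 -> 0
  row 10 [1010]: F1=0 F2=1 -> F1&~F2 -> 0
  row 11 [1011]: F1=0 F2=1 -> F1&~F2 -> 0
  row 12 [1100]: F1=1 F2=0 -> F1&~F2 -> 1
  row 13 [1101]: F1=0 F2=0 -> F1&~F2 -> 0
  row 14 [1110]: F1=1 F2=0 -> F1&~F2 -> 1
  row 15 [1111]: F1=0 F2=0 -> F1&~F2 -> 0
Full result column, 4 rows per line (u,v fixed per line; w,z runs 00..11 left to right):
  rows 0-3 [u,v=00]: 0000  = hex 0
  rows 4-7 [u,v=01]: 1010  = hex A
  rows 8-11 [u,v=10]: 0000  = hex 0
  rows 12-15 [u,v=11]: 1010  = hex A
Counterexample vector (row 0 .. row 15) = 0000101000001010
Output column grouped in 4s = 0000 1010 0000 1010 = 0x0A0A
Convert to decimal digit by digit (value = value*16 + digit):
  0 -> 0
  0*16 + 10 (A) = 10
  10*16 + 0 = 160
  160*16 + 10 (A) = 2570
Decimal = 2570

2570


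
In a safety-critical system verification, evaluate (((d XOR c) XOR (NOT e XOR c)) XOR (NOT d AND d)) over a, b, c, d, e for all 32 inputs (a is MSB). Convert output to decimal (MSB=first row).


Formula: (((d XOR c) XOR (NOT e XOR c)) XOR (NOT d AND d)) over a, b, c, d, e (32 rows)
Evaluate each row (bits = a,b,c,d,e, MSB first):
  row 0 [00000]: (((0 XOR 0) XOR (NOT 0 XOR 0)) XOR (NOT 0 AND 0)) -> 1
  row 1 [00001]: (((0 XOR 0) XOR (NOT 1 XOR 0)) XOR (NOT 0 AND 0)) -> 0
  row 2 [00010]: (((1 XOR 0) XOR (NOT 0 XOR 0)) XOR (NOT 1 AND 1)) -> 0
  row 3 [00011]: (((1 XOR 0) XOR (NOT 1 XOR 0)) XOR (NOT 1 AND 1)) -> 1
  row 4 [00100]: (((0 XOR 1) XOR (NOT 0 XOR 1)) XOR (NOT 0 AND 0)) -> 1
  row 5 [00101]: (((0 XOR 1) XOR (NOT 1 XOR 1)) XOR (NOT 0 AND 0)) -> 0
  row 6 [00110]: (((1 XOR 1) XOR (NOT 0 XOR 1)) XOR (NOT 1 AND 1)) -> 0
  row 7 [00111]: (((1 XOR 1) XOR (NOT 1 XOR 1)) XOR (NOT 1 AND 1)) -> 1
  row 8 [01000]: (((0 XOR 0) XOR (NOT 0 XOR 0)) XOR (NOT 0 AND 0)) -> 1
  row 9 [01001]: (((0 XOR 0) XOR (NOT 1 XOR 0)) XOR (NOT 0 AND 0)) -> 0
  row 10 [01010]: (((1 XOR 0) XOR (NOT 0 XOR 0)) XOR (NOT 1 AND 1)) -> 0
  row 11 [01011]: (((1 XOR 0) XOR (NOT 1 XOR 0)) XOR (NOT 1 AND 1)) -> 1
  row 12 [01100]: (((0 XOR 1) XOR (NOT 0 XOR 1)) XOR (NOT 0 AND 0)) -> 1
  row 13 [01101]: (((0 XOR 1) XOR (NOT 1 XOR 1)) XOR (NOT 0 AND 0)) -> 0
  row 14 [01110]: (((1 XOR 1) XOR (NOT 0 XOR 1)) XOR (NOT 1 AND 1)) -> 0
  row 15 [01111]: (((1 XOR 1) XOR (NOT 1 XOR 1)) XOR (NOT 1 AND 1)) -> 1
  row 16 [10000]: (((0 XOR 0) XOR (NOT 0 XOR 0)) XOR (NOT 0 AND 0)) -> 1
  row 17 [10001]: (((0 XOR 0) XOR (NOT 1 XOR 0)) XOR (NOT 0 AND 0)) -> 0
  row 18 [10010]: (((1 XOR 0) XOR (NOT 0 XOR 0)) XOR (NOT 1 AND 1)) -> 0
  row 19 [10011]: (((1 XOR 0) XOR (NOT 1 XOR 0)) XOR (NOT 1 AND 1)) -> 1
  row 20 [10100]: (((0 XOR 1) XOR (NOT 0 XOR 1)) XOR (NOT 0 AND 0)) -> 1
  row 21 [10101]: (((0 XOR 1) XOR (NOT 1 XOR 1)) XOR (NOT 0 AND 0)) -> 0
  row 22 [10110]: (((1 XOR 1) XOR (NOT 0 XOR 1)) XOR (NOT 1 AND 1)) -> 0
  row 23 [10111]: (((1 XOR 1) XOR (NOT 1 XOR 1)) XOR (NOT 1 AND 1)) -> 1
  row 24 [11000]: (((0 XOR 0) XOR (NOT 0 XOR 0)) XOR (NOT 0 AND 0)) -> 1
  row 25 [11001]: (((0 XOR 0) XOR (NOT 1 XOR 0)) XOR (NOT 0 AND 0)) -> 0
  row 26 [11010]: (((1 XOR 0) XOR (NOT 0 XOR 0)) XOR (NOT 1 AND 1)) -> 0
  row 27 [11011]: (((1 XOR 0) XOR (NOT 1 XOR 0)) XOR (NOT 1 AND 1)) -> 1
  row 28 [11100]: (((0 XOR 1) XOR (NOT 0 XOR 1)) XOR (NOT 0 AND 0)) -> 1
  row 29 [11101]: (((0 XOR 1) XOR (NOT 1 XOR 1)) XOR (NOT 0 AND 0)) -> 0
  row 30 [11110]: (((1 XOR 1) XOR (NOT 0 XOR 1)) XOR (NOT 1 AND 1)) -> 0
  row 31 [11111]: (((1 XOR 1) XOR (NOT 1 XOR 1)) XOR (NOT 1 AND 1)) -> 1
Full result column, 4 rows per line (a,b,c fixed per line; d,e runs 00..11 left to right):
  rows 0-3 [a,b,c=000]: 1001  = hex 9
  rows 4-7 [a,b,c=001]: 1001  = hex 9
  rows 8-11 [a,b,c=010]: 1001  = hex 9
  rows 12-15 [a,b,c=011]: 1001  = hex 9
  rows 16-19 [a,b,c=100]: 1001  = hex 9
  rows 20-23 [a,b,c=101]: 1001  = hex 9
  rows 24-27 [a,b,c=110]: 1001  = hex 9
  rows 28-31 [a,b,c=111]: 1001  = hex 9
Output column (row 0 .. row 31) = 10011001100110011001100110011001
Output column grouped in 4s = 1001 1001 1001 1001 1001 1001 1001 1001 = 0x99999999
Convert to decimal digit by digit (value = value*16 + digit):
  9 -> 9
  9*16 + 9 = 153
  153*16 + 9 = 2457
  2457*16 + 9 = 39321
  39321*16 + 9 = 629145
  629145*16 + 9 = 10066329
  10066329*16 + 9 = 161061273
  161061273*16 + 9 = 2576980377
Decimal = 2576980377

2576980377


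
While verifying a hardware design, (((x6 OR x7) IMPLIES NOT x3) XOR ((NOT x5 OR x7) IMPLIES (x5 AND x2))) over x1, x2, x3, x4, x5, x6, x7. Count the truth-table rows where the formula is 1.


Formula: (((x6 OR x7) IMPLIES NOT x3) XOR ((NOT x5 OR x7) IMPLIES (x5 AND x2))) over 7 vars (128 rows)
Evaluate each row (x1, x2, x3, x4, x5, x6, x7 as bits, MSB first):
  row 0 [0000000]: (((0 OR 0) IMPLIES NOT 0) XOR ((NOT 0 OR 0) IMPLIES (0 AND 0))) -> 1
  row 1 [0000001]: (((0 OR 1) IMPLIES NOT 0) XOR ((NOT 0 OR 1) IMPLIES (0 AND 0))) -> 1
  row 2 [0000010]: (((1 OR 0) IMPLIES NOT 0) XOR ((NOT 0 OR 0) IMPLIES (0 AND 0))) -> 1
  row 3 [0000011]: (((1 OR 1) IMPLIES NOT 0) XOR ((NOT 0 OR 1) IMPLIES (0 AND 0))) -> 1
  row 4 [0000100]: (((0 OR 0) IMPLIES NOT 0) XOR ((NOT 1 OR 0) IMPLIES (1 AND 0))) -> 0
  (every remaining row is evaluated the same way; all 128 results are listed next)
Full result column, 8 rows per line (x1,x2,x3,x4 fixed per line; x5,x6,x7 runs 000..111 left to right):
  rows 0-7 [x1,x2,x3,x4=0000]: 11110101  (ones: 6)
  rows 8-15 [x1,x2,x3,x4=0001]: 11110101  (ones: 6)
  rows 16-23 [x1,x2,x3,x4=0010]: 10000010  (ones: 2)
  rows 24-31 [x1,x2,x3,x4=0011]: 10000010  (ones: 2)
  rows 32-39 [x1,x2,x3,x4=0100]: 11110000  (ones: 4)
  rows 40-47 [x1,x2,x3,x4=0101]: 11110000  (ones: 4)
  rows 48-55 [x1,x2,x3,x4=0110]: 10000111  (ones: 4)
  rows 56-63 [x1,x2,x3,x4=0111]: 10000111  (ones: 4)
  rows 64-71 [x1,x2,x3,x4=1000]: 11110101  (ones: 6)
  rows 72-79 [x1,x2,x3,x4=1001]: 11110101  (ones: 6)
  rows 80-87 [x1,x2,x3,x4=1010]: 10000010  (ones: 2)
  rows 88-95 [x1,x2,x3,x4=1011]: 10000010  (ones: 2)
  rows 96-103 [x1,x2,x3,x4=1100]: 11110000  (ones: 4)
  rows 104-111 [x1,x2,x3,x4=1101]: 11110000  (ones: 4)
  rows 112-119 [x1,x2,x3,x4=1110]: 10000111  (ones: 4)
  rows 120-127 [x1,x2,x3,x4=1111]: 10000111  (ones: 4)
Count of 1-rows = 6+6+2+2+4+4+4+4+6+6+2+2+4+4+4+4 = 64

64


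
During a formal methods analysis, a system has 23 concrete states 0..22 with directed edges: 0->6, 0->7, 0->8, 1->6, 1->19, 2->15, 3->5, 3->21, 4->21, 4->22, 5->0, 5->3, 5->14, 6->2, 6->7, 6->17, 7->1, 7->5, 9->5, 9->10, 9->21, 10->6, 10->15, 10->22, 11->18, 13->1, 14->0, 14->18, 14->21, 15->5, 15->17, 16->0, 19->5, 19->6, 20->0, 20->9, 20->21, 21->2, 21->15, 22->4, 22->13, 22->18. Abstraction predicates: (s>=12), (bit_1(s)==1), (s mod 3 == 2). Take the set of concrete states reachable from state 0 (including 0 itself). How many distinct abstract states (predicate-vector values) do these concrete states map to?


BFS from 0:
Concrete reachable: {0, 1, 2, 3, 5, 6, 7, 8, 14, 15, 17, 18, 19, 21}
Abstract via predicates (s>=12), (bit_1(s)==1), (s mod 3 == 2):
  (0,0,0) <- {0, 1}
  (0,0,1) <- {5, 8}
  (0,1,0) <- {3, 6, 7}
  (0,1,1) <- {2}
  (1,0,0) <- {21}
  (1,0,1) <- {17}
  (1,1,0) <- {15, 18, 19}
  (1,1,1) <- {14}
Distinct abstract states = 8

8


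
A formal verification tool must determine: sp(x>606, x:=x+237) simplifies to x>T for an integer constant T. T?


Formula: sp(P, x:=E) = exists old_x. (x = E[old_x/x]) AND P[old_x/x] (old_x is the value of x before the assignment; eliminate old_x by solving x = E[old_x/x] for old_x)
Step 1: Precondition P: x>606, i.e. old_x > 606
Step 2: Assignment gives x = old_x + 237, so old_x = x - 237
Step 3: Substitute into P: x - 237 > 606
Step 4: Simplify: x > 606+237 = 843

843


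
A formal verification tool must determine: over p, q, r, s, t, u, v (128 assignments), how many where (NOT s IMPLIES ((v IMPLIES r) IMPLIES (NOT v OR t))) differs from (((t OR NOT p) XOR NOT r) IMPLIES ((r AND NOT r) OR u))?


F1 = (NOT s IMPLIES ((v IMPLIES r) IMPLIES (NOT v OR t)))
F2 = (((t OR NOT p) XOR NOT r) IMPLIES ((r AND NOT r) OR u))
Evaluate both on each of 128 rows (bits = p,q,r,s,t,u,v):
  row 0 [0000000]: F1=1 F2=1 -> 0
  row 1 [0000001]: F1=1 F2=1 -> 0
  row 2 [0000010]: F1=1 F2=1 -> 0
  row 3 [0000011]: F1=1 F2=1 -> 0
  row 4 [0000100]: F1=1 F2=1 -> 0
  (every remaining row is evaluated the same way; all 128 results are listed next)
Full result column, 8 rows per line (p,q,r,s fixed per line; t,u,v runs 000..111 left to right):
  rows 0-7 [p,q,r,s=0000]: 00000000  (ones: 0)
  rows 8-15 [p,q,r,s=0001]: 00000000  (ones: 0)
  rows 16-23 [p,q,r,s=0010]: 10011100  (ones: 4)
  rows 24-31 [p,q,r,s=0011]: 11001100  (ones: 4)
  rows 32-39 [p,q,r,s=0100]: 00000000  (ones: 0)
  rows 40-47 [p,q,r,s=0101]: 00000000  (ones: 0)
  rows 48-55 [p,q,r,s=0110]: 10011100  (ones: 4)
  rows 56-63 [p,q,r,s=0111]: 11001100  (ones: 4)
  rows 64-71 [p,q,r,s=1000]: 11000000  (ones: 2)
  rows 72-79 [p,q,r,s=1001]: 11000000  (ones: 2)
  rows 80-87 [p,q,r,s=1010]: 01011100  (ones: 4)
  rows 88-95 [p,q,r,s=1011]: 00001100  (ones: 2)
  rows 96-103 [p,q,r,s=1100]: 11000000  (ones: 2)
  rows 104-111 [p,q,r,s=1101]: 11000000  (ones: 2)
  rows 112-119 [p,q,r,s=1110]: 01011100  (ones: 4)
  rows 120-127 [p,q,r,s=1111]: 00001100  (ones: 2)
Disagreements = 0+0+4+4+0+0+4+4+2+2+4+2+2+2+4+2 = 36

36


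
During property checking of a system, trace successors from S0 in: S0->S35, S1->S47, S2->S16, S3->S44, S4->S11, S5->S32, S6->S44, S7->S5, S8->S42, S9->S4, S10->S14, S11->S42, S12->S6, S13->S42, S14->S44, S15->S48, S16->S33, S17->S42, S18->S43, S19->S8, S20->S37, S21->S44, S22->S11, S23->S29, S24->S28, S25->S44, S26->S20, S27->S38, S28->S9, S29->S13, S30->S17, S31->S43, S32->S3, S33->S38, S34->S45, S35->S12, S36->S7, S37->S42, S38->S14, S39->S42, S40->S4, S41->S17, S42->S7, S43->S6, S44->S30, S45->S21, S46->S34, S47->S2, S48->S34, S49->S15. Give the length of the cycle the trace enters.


Trace from S0 until a state repeats:
  S0 -> S35 -> S12 -> S6 -> S44 -> S30 -> S17 -> S42 -> S7 -> S5 -> S32 -> S3 -> S44
S44 first seen at step 4, revisited at step 12.
Cycle length = 12 - 4 = 8

8


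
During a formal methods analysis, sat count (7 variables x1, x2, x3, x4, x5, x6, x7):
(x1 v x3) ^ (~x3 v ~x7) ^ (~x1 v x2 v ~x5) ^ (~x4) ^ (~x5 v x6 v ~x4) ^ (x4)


CNF with 6 clauses over 7 vars (128 assignments).
An assignment satisfies CNF iff every clause has >=1 true literal.
Check each row (bits = x1,x2,x3,x4,x5,x6,x7; clause T/F shown):
  row 0 [0000000]: clauses=FTTTTF -> 0
  row 1 [0000001]: clauses=FTTTTF -> 0
  row 2 [0000010]: clauses=FTTTTF -> 0
  row 3 [0000011]: clauses=FTTTTF -> 0
  row 4 [0000100]: clauses=FTTTTF -> 0
  (every remaining row is evaluated the same way; all 128 results are listed next)
Full result column, 8 rows per line (x1,x2,x3,x4 fixed per line; x5,x6,x7 runs 000..111 left to right):
  rows 0-7 [x1,x2,x3,x4=0000]: 00000000  (ones: 0)
  rows 8-15 [x1,x2,x3,x4=0001]: 00000000  (ones: 0)
  rows 16-23 [x1,x2,x3,x4=0010]: 00000000  (ones: 0)
  rows 24-31 [x1,x2,x3,x4=0011]: 00000000  (ones: 0)
  rows 32-39 [x1,x2,x3,x4=0100]: 00000000  (ones: 0)
  rows 40-47 [x1,x2,x3,x4=0101]: 00000000  (ones: 0)
  rows 48-55 [x1,x2,x3,x4=0110]: 00000000  (ones: 0)
  rows 56-63 [x1,x2,x3,x4=0111]: 00000000  (ones: 0)
  rows 64-71 [x1,x2,x3,x4=1000]: 00000000  (ones: 0)
  rows 72-79 [x1,x2,x3,x4=1001]: 00000000  (ones: 0)
  rows 80-87 [x1,x2,x3,x4=1010]: 00000000  (ones: 0)
  rows 88-95 [x1,x2,x3,x4=1011]: 00000000  (ones: 0)
  rows 96-103 [x1,x2,x3,x4=1100]: 00000000  (ones: 0)
  rows 104-111 [x1,x2,x3,x4=1101]: 00000000  (ones: 0)
  rows 112-119 [x1,x2,x3,x4=1110]: 00000000  (ones: 0)
  rows 120-127 [x1,x2,x3,x4=1111]: 00000000  (ones: 0)
Satisfying assignments = 0+0+0+0+0+0+0+0+0+0+0+0+0+0+0+0 = 0

0


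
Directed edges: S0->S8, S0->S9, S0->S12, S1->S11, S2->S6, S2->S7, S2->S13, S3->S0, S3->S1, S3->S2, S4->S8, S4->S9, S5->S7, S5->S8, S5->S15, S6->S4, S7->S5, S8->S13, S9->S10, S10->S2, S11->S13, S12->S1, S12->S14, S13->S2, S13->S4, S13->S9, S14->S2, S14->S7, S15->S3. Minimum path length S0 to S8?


BFS layer-by-layer from S0:
  dist 0: {S0}
  dist 1: {S8, S9, S12}
  -> S8 reached at distance 1
Shortest path length = 1

1


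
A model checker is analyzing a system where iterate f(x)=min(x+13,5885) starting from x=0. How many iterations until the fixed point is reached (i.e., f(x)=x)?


Step 1: x=0, cap=5885, increment=13
Step 2: x grows by 13 each step until capped at 5885; fixed point is x=5885
Step 3: iterations = ceil(5885/13) = 453

453


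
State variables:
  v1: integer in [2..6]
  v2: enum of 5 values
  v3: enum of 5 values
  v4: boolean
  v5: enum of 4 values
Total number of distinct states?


State space = product of domain sizes of all variables.
Domain sizes:
  v1 (integer in [2..6]): 5
  v2 (enum of 5 values): 5
  v3 (enum of 5 values): 5
  v4 (boolean): 2
  v5 (enum of 4 values): 4
Product = 5 * 5 * 5 * 2 * 4 = 1000

1000


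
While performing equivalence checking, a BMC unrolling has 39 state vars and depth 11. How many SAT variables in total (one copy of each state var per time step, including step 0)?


BMC unrolls to depth k, creating one copy of each state var for steps 0..k.
Step count = 11 + 1 = 12 (steps 0 through 11)
Vars per step = 39
Total = 39 * 12 = 468

468


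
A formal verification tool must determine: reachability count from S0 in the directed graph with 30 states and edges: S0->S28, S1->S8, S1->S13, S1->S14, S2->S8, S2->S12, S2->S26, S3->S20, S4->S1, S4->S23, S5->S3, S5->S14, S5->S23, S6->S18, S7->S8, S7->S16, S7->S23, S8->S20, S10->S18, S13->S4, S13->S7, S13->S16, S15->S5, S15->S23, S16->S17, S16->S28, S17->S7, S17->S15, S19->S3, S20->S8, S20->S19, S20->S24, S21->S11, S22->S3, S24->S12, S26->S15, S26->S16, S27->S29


BFS from S0:
  layer 0: {S0}
  layer 1: {S28}
Reachable set: {S0, S28}
Count = 2

2


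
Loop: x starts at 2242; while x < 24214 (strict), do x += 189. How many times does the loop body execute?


Step 1: x goes from 2242 toward 24214 by 189; the body runs while x<24214, so iterations = ceil((bound-start)/step)
Step 2: Distance=21972
Step 3: ceil(21972/189)=117

117


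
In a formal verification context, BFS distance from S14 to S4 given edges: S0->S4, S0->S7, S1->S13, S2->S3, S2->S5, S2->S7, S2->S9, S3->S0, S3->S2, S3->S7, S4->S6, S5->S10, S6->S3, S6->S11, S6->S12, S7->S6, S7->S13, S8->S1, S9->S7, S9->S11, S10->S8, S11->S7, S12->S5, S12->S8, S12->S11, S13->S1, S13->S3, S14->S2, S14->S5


BFS layer-by-layer from S14:
  dist 0: {S14}
  dist 1: {S2, S5}
  dist 2: {S3, S7, S9, S10}
  dist 3: {S0, S6, S8, S11, S13}
  dist 4: {S1, S4, S12}
  -> S4 reached at distance 4
Shortest path length = 4

4


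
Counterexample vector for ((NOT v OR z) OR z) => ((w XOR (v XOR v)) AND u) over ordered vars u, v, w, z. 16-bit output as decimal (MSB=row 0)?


F1 = ((NOT v OR z) OR z)
F2 = ((w XOR (v XOR v)) AND u)
Counterexample to F1=>F2 is where F1=1 and F2=0.
Evaluate each row (bits = u,v,w,z, MSB first):
  row 0 [0000]: F1=1 F2=0 -> F1&~F2 -> 1
  row 1 [0001]: F1=1 F2=0 -> F1&~F2 -> 1
  row 2 [0010]: F1=1 F2=0 -> F1&~F2 -> 1
  row 3 [0011]: F1=1 F2=0 -> F1&~F2 -> 1
  row 4 [0100]: F1=0 F2=0 -> F1&~F2 -> 0
  row 5 [0101]: F1=1 F2=0 -> F1&~F2 -> 1
  row 6 [0110]: F1=0 F2=0 -> F1&~F2 -> 0
  row 7 [0111]: F1=1 F2=0 -> F1&~F2 -> 1
  row 8 [1000]: F1=1 F2=0 -> F1&~F2 -> 1
  row 9 [1001]: F1=1 F2=0 -> F1&~F2 -> 1
  row 10 [1010]: F1=1 F2=1 -> F1&~F2 -> 0
  row 11 [1011]: F1=1 F2=1 -> F1&~F2 -> 0
  row 12 [1100]: F1=0 F2=0 -> F1&~F2 -> 0
  row 13 [1101]: F1=1 F2=0 -> F1&~F2 -> 1
  row 14 [1110]: F1=0 F2=1 -> F1&~F2 -> 0
  row 15 [1111]: F1=1 F2=1 -> F1&~F2 -> 0
Full result column, 4 rows per line (u,v fixed per line; w,z runs 00..11 left to right):
  rows 0-3 [u,v=00]: 1111  = hex F
  rows 4-7 [u,v=01]: 0101  = hex 5
  rows 8-11 [u,v=10]: 1100  = hex C
  rows 12-15 [u,v=11]: 0100  = hex 4
Counterexample vector (row 0 .. row 15) = 1111010111000100
Output column grouped in 4s = 1111 0101 1100 0100 = 0xF5C4
Convert to decimal digit by digit (value = value*16 + digit):
  F -> 15
  15*16 + 5 = 245
  245*16 + 12 (C) = 3932
  3932*16 + 4 = 62916
Decimal = 62916

62916


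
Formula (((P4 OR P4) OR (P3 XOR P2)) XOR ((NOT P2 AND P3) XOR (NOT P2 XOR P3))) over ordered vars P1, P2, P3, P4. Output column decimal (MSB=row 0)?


Formula: (((P4 OR P4) OR (P3 XOR P2)) XOR ((NOT P2 AND P3) XOR (NOT P2 XOR P3))) over P1, P2, P3, P4 (16 rows)
Evaluate each row (bits = P1,P2,P3,P4, MSB first):
  row 0 [0000]: (((0 OR 0) OR (0 XOR 0)) XOR ((NOT 0 AND 0) XOR (NOT 0 XOR 0))) -> 1
  row 1 [0001]: (((1 OR 1) OR (0 XOR 0)) XOR ((NOT 0 AND 0) XOR (NOT 0 XOR 0))) -> 0
  row 2 [0010]: (((0 OR 0) OR (1 XOR 0)) XOR ((NOT 0 AND 1) XOR (NOT 0 XOR 1))) -> 0
  row 3 [0011]: (((1 OR 1) OR (1 XOR 0)) XOR ((NOT 0 AND 1) XOR (NOT 0 XOR 1))) -> 0
  row 4 [0100]: (((0 OR 0) OR (0 XOR 1)) XOR ((NOT 1 AND 0) XOR (NOT 1 XOR 0))) -> 1
  row 5 [0101]: (((1 OR 1) OR (0 XOR 1)) XOR ((NOT 1 AND 0) XOR (NOT 1 XOR 0))) -> 1
  row 6 [0110]: (((0 OR 0) OR (1 XOR 1)) XOR ((NOT 1 AND 1) XOR (NOT 1 XOR 1))) -> 1
  row 7 [0111]: (((1 OR 1) OR (1 XOR 1)) XOR ((NOT 1 AND 1) XOR (NOT 1 XOR 1))) -> 0
  row 8 [1000]: (((0 OR 0) OR (0 XOR 0)) XOR ((NOT 0 AND 0) XOR (NOT 0 XOR 0))) -> 1
  row 9 [1001]: (((1 OR 1) OR (0 XOR 0)) XOR ((NOT 0 AND 0) XOR (NOT 0 XOR 0))) -> 0
  row 10 [1010]: (((0 OR 0) OR (1 XOR 0)) XOR ((NOT 0 AND 1) XOR (NOT 0 XOR 1))) -> 0
  row 11 [1011]: (((1 OR 1) OR (1 XOR 0)) XOR ((NOT 0 AND 1) XOR (NOT 0 XOR 1))) -> 0
  row 12 [1100]: (((0 OR 0) OR (0 XOR 1)) XOR ((NOT 1 AND 0) XOR (NOT 1 XOR 0))) -> 1
  row 13 [1101]: (((1 OR 1) OR (0 XOR 1)) XOR ((NOT 1 AND 0) XOR (NOT 1 XOR 0))) -> 1
  row 14 [1110]: (((0 OR 0) OR (1 XOR 1)) XOR ((NOT 1 AND 1) XOR (NOT 1 XOR 1))) -> 1
  row 15 [1111]: (((1 OR 1) OR (1 XOR 1)) XOR ((NOT 1 AND 1) XOR (NOT 1 XOR 1))) -> 0
Full result column, 4 rows per line (P1,P2 fixed per line; P3,P4 runs 00..11 left to right):
  rows 0-3 [P1,P2=00]: 1000  = hex 8
  rows 4-7 [P1,P2=01]: 1110  = hex E
  rows 8-11 [P1,P2=10]: 1000  = hex 8
  rows 12-15 [P1,P2=11]: 1110  = hex E
Output column (row 0 .. row 15) = 1000111010001110
Output column grouped in 4s = 1000 1110 1000 1110 = 0x8E8E
Convert to decimal digit by digit (value = value*16 + digit):
  8 -> 8
  8*16 + 14 (E) = 142
  142*16 + 8 = 2280
  2280*16 + 14 (E) = 36494
Decimal = 36494

36494


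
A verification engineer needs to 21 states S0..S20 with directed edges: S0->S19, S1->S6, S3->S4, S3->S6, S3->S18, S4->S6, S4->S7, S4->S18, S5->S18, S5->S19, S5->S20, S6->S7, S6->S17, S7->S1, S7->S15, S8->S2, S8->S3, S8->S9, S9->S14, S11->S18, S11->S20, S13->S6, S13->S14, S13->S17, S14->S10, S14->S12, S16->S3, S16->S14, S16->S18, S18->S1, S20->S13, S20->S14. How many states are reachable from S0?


BFS from S0:
  layer 0: {S0}
  layer 1: {S19}
Reachable set: {S0, S19}
Count = 2

2


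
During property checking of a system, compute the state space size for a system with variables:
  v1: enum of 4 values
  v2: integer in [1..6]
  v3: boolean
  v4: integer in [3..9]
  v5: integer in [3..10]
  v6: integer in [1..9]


State space = product of domain sizes of all variables.
Domain sizes:
  v1 (enum of 4 values): 4
  v2 (integer in [1..6]): 6
  v3 (boolean): 2
  v4 (integer in [3..9]): 7
  v5 (integer in [3..10]): 8
  v6 (integer in [1..9]): 9
Product = 4 * 6 * 2 * 7 * 8 * 9 = 24192

24192


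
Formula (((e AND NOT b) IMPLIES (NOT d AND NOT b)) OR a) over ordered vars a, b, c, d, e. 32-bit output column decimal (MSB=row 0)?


Formula: (((e AND NOT b) IMPLIES (NOT d AND NOT b)) OR a) over a, b, c, d, e (32 rows)
Evaluate each row (bits = a,b,c,d,e, MSB first):
  row 0 [00000]: (((0 AND NOT 0) IMPLIES (NOT 0 AND NOT 0)) OR 0) -> 1
  row 1 [00001]: (((1 AND NOT 0) IMPLIES (NOT 0 AND NOT 0)) OR 0) -> 1
  row 2 [00010]: (((0 AND NOT 0) IMPLIES (NOT 1 AND NOT 0)) OR 0) -> 1
  row 3 [00011]: (((1 AND NOT 0) IMPLIES (NOT 1 AND NOT 0)) OR 0) -> 0
  row 4 [00100]: (((0 AND NOT 0) IMPLIES (NOT 0 AND NOT 0)) OR 0) -> 1
  row 5 [00101]: (((1 AND NOT 0) IMPLIES (NOT 0 AND NOT 0)) OR 0) -> 1
  row 6 [00110]: (((0 AND NOT 0) IMPLIES (NOT 1 AND NOT 0)) OR 0) -> 1
  row 7 [00111]: (((1 AND NOT 0) IMPLIES (NOT 1 AND NOT 0)) OR 0) -> 0
  row 8 [01000]: (((0 AND NOT 1) IMPLIES (NOT 0 AND NOT 1)) OR 0) -> 1
  row 9 [01001]: (((1 AND NOT 1) IMPLIES (NOT 0 AND NOT 1)) OR 0) -> 1
  row 10 [01010]: (((0 AND NOT 1) IMPLIES (NOT 1 AND NOT 1)) OR 0) -> 1
  row 11 [01011]: (((1 AND NOT 1) IMPLIES (NOT 1 AND NOT 1)) OR 0) -> 1
  row 12 [01100]: (((0 AND NOT 1) IMPLIES (NOT 0 AND NOT 1)) OR 0) -> 1
  row 13 [01101]: (((1 AND NOT 1) IMPLIES (NOT 0 AND NOT 1)) OR 0) -> 1
  row 14 [01110]: (((0 AND NOT 1) IMPLIES (NOT 1 AND NOT 1)) OR 0) -> 1
  row 15 [01111]: (((1 AND NOT 1) IMPLIES (NOT 1 AND NOT 1)) OR 0) -> 1
  row 16 [10000]: (((0 AND NOT 0) IMPLIES (NOT 0 AND NOT 0)) OR 1) -> 1
  row 17 [10001]: (((1 AND NOT 0) IMPLIES (NOT 0 AND NOT 0)) OR 1) -> 1
  row 18 [10010]: (((0 AND NOT 0) IMPLIES (NOT 1 AND NOT 0)) OR 1) -> 1
  row 19 [10011]: (((1 AND NOT 0) IMPLIES (NOT 1 AND NOT 0)) OR 1) -> 1
  row 20 [10100]: (((0 AND NOT 0) IMPLIES (NOT 0 AND NOT 0)) OR 1) -> 1
  row 21 [10101]: (((1 AND NOT 0) IMPLIES (NOT 0 AND NOT 0)) OR 1) -> 1
  row 22 [10110]: (((0 AND NOT 0) IMPLIES (NOT 1 AND NOT 0)) OR 1) -> 1
  row 23 [10111]: (((1 AND NOT 0) IMPLIES (NOT 1 AND NOT 0)) OR 1) -> 1
  row 24 [11000]: (((0 AND NOT 1) IMPLIES (NOT 0 AND NOT 1)) OR 1) -> 1
  row 25 [11001]: (((1 AND NOT 1) IMPLIES (NOT 0 AND NOT 1)) OR 1) -> 1
  row 26 [11010]: (((0 AND NOT 1) IMPLIES (NOT 1 AND NOT 1)) OR 1) -> 1
  row 27 [11011]: (((1 AND NOT 1) IMPLIES (NOT 1 AND NOT 1)) OR 1) -> 1
  row 28 [11100]: (((0 AND NOT 1) IMPLIES (NOT 0 AND NOT 1)) OR 1) -> 1
  row 29 [11101]: (((1 AND NOT 1) IMPLIES (NOT 0 AND NOT 1)) OR 1) -> 1
  row 30 [11110]: (((0 AND NOT 1) IMPLIES (NOT 1 AND NOT 1)) OR 1) -> 1
  row 31 [11111]: (((1 AND NOT 1) IMPLIES (NOT 1 AND NOT 1)) OR 1) -> 1
Full result column, 4 rows per line (a,b,c fixed per line; d,e runs 00..11 left to right):
  rows 0-3 [a,b,c=000]: 1110  = hex E
  rows 4-7 [a,b,c=001]: 1110  = hex E
  rows 8-11 [a,b,c=010]: 1111  = hex F
  rows 12-15 [a,b,c=011]: 1111  = hex F
  rows 16-19 [a,b,c=100]: 1111  = hex F
  rows 20-23 [a,b,c=101]: 1111  = hex F
  rows 24-27 [a,b,c=110]: 1111  = hex F
  rows 28-31 [a,b,c=111]: 1111  = hex F
Output column (row 0 .. row 31) = 11101110111111111111111111111111
Output column grouped in 4s = 1110 1110 1111 1111 1111 1111 1111 1111 = 0xEEFFFFFF
Convert to decimal digit by digit (value = value*16 + digit):
  E -> 14
  14*16 + 14 (E) = 238
  238*16 + 15 (F) = 3823
  3823*16 + 15 (F) = 61183
  61183*16 + 15 (F) = 978943
  978943*16 + 15 (F) = 15663103
  15663103*16 + 15 (F) = 250609663
  250609663*16 + 15 (F) = 4009754623
Decimal = 4009754623

4009754623


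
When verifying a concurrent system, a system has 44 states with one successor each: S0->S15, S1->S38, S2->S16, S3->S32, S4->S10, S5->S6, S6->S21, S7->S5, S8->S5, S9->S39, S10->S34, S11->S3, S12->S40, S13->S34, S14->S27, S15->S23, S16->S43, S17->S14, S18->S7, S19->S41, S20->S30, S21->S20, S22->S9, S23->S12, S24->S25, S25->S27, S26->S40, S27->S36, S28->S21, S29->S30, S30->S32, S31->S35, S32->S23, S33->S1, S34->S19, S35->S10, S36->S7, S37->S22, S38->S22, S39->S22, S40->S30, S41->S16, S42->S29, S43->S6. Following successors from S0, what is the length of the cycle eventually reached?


Trace from S0 until a state repeats:
  S0 -> S15 -> S23 -> S12 -> S40 -> S30 -> S32 -> S23
S23 first seen at step 2, revisited at step 7.
Cycle length = 7 - 2 = 5

5


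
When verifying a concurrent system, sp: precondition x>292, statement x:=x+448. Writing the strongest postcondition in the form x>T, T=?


Formula: sp(P, x:=E) = exists old_x. (x = E[old_x/x]) AND P[old_x/x] (old_x is the value of x before the assignment; eliminate old_x by solving x = E[old_x/x] for old_x)
Step 1: Precondition P: x>292, i.e. old_x > 292
Step 2: Assignment gives x = old_x + 448, so old_x = x - 448
Step 3: Substitute into P: x - 448 > 292
Step 4: Simplify: x > 292+448 = 740

740


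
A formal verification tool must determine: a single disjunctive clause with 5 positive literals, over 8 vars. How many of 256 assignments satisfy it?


Step 1: Total=2^8=256
Step 2: Unsat when all 5 false: 2^3=8
Step 3: Sat=256-8=248

248


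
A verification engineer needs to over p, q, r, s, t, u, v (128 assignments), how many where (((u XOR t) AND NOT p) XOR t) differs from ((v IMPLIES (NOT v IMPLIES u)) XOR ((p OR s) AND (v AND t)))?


F1 = (((u XOR t) AND NOT p) XOR t)
F2 = ((v IMPLIES (NOT v IMPLIES u)) XOR ((p OR s) AND (v AND t)))
Evaluate both on each of 128 rows (bits = p,q,r,s,t,u,v):
  row 0 [0000000]: F1=0 F2=1 (differ) -> 1
  row 1 [0000001]: F1=0 F2=1 (differ) -> 1
  row 2 [0000010]: F1=1 F2=1 -> 0
  row 3 [0000011]: F1=1 F2=1 -> 0
  row 4 [0000100]: F1=0 F2=1 (differ) -> 1
  (every remaining row is evaluated the same way; all 128 results are listed next)
Full result column, 8 rows per line (p,q,r,s fixed per line; t,u,v runs 000..111 left to right):
  rows 0-7 [p,q,r,s=0000]: 11001100  (ones: 4)
  rows 8-15 [p,q,r,s=0001]: 11001001  (ones: 4)
  rows 16-23 [p,q,r,s=0010]: 11001100  (ones: 4)
  rows 24-31 [p,q,r,s=0011]: 11001001  (ones: 4)
  rows 32-39 [p,q,r,s=0100]: 11001100  (ones: 4)
  rows 40-47 [p,q,r,s=0101]: 11001001  (ones: 4)
  rows 48-55 [p,q,r,s=0110]: 11001100  (ones: 4)
  rows 56-63 [p,q,r,s=0111]: 11001001  (ones: 4)
  rows 64-71 [p,q,r,s=1000]: 11110101  (ones: 6)
  rows 72-79 [p,q,r,s=1001]: 11110101  (ones: 6)
  rows 80-87 [p,q,r,s=1010]: 11110101  (ones: 6)
  rows 88-95 [p,q,r,s=1011]: 11110101  (ones: 6)
  rows 96-103 [p,q,r,s=1100]: 11110101  (ones: 6)
  rows 104-111 [p,q,r,s=1101]: 11110101  (ones: 6)
  rows 112-119 [p,q,r,s=1110]: 11110101  (ones: 6)
  rows 120-127 [p,q,r,s=1111]: 11110101  (ones: 6)
Disagreements = 4+4+4+4+4+4+4+4+6+6+6+6+6+6+6+6 = 80

80
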